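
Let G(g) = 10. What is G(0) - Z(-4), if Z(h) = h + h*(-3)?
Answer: 2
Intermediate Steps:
Z(h) = -2*h (Z(h) = h - 3*h = -2*h)
G(0) - Z(-4) = 10 - (-2)*(-4) = 10 - 1*8 = 10 - 8 = 2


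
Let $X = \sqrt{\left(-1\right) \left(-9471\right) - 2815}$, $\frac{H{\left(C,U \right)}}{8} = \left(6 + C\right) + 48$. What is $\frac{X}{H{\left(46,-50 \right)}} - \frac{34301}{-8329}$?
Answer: $\frac{34301}{8329} + \frac{\sqrt{26}}{50} \approx 4.2202$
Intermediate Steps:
$H{\left(C,U \right)} = 432 + 8 C$ ($H{\left(C,U \right)} = 8 \left(\left(6 + C\right) + 48\right) = 8 \left(54 + C\right) = 432 + 8 C$)
$X = 16 \sqrt{26}$ ($X = \sqrt{9471 - 2815} = \sqrt{6656} = 16 \sqrt{26} \approx 81.584$)
$\frac{X}{H{\left(46,-50 \right)}} - \frac{34301}{-8329} = \frac{16 \sqrt{26}}{432 + 8 \cdot 46} - \frac{34301}{-8329} = \frac{16 \sqrt{26}}{432 + 368} - - \frac{34301}{8329} = \frac{16 \sqrt{26}}{800} + \frac{34301}{8329} = 16 \sqrt{26} \cdot \frac{1}{800} + \frac{34301}{8329} = \frac{\sqrt{26}}{50} + \frac{34301}{8329} = \frac{34301}{8329} + \frac{\sqrt{26}}{50}$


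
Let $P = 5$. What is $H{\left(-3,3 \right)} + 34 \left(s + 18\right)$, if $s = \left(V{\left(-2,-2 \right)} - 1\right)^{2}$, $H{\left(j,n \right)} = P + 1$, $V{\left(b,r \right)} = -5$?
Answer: $1842$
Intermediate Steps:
$H{\left(j,n \right)} = 6$ ($H{\left(j,n \right)} = 5 + 1 = 6$)
$s = 36$ ($s = \left(-5 - 1\right)^{2} = \left(-6\right)^{2} = 36$)
$H{\left(-3,3 \right)} + 34 \left(s + 18\right) = 6 + 34 \left(36 + 18\right) = 6 + 34 \cdot 54 = 6 + 1836 = 1842$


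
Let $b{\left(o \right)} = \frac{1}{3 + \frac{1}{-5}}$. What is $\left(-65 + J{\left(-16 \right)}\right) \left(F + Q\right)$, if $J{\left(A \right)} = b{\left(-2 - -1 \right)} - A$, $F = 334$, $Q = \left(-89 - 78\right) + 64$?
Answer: $- \frac{22473}{2} \approx -11237.0$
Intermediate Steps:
$Q = -103$ ($Q = -167 + 64 = -103$)
$b{\left(o \right)} = \frac{5}{14}$ ($b{\left(o \right)} = \frac{1}{3 - \frac{1}{5}} = \frac{1}{\frac{14}{5}} = \frac{5}{14}$)
$J{\left(A \right)} = \frac{5}{14} - A$
$\left(-65 + J{\left(-16 \right)}\right) \left(F + Q\right) = \left(-65 + \left(\frac{5}{14} - -16\right)\right) \left(334 - 103\right) = \left(-65 + \left(\frac{5}{14} + 16\right)\right) 231 = \left(-65 + \frac{229}{14}\right) 231 = \left(- \frac{681}{14}\right) 231 = - \frac{22473}{2}$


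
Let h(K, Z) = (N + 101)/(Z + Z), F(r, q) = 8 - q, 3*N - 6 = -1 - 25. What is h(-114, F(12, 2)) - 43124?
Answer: -1552181/36 ≈ -43116.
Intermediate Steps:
N = -20/3 (N = 2 + (-1 - 25)/3 = 2 + (⅓)*(-26) = 2 - 26/3 = -20/3 ≈ -6.6667)
h(K, Z) = 283/(6*Z) (h(K, Z) = (-20/3 + 101)/(Z + Z) = 283/(3*((2*Z))) = 283*(1/(2*Z))/3 = 283/(6*Z))
h(-114, F(12, 2)) - 43124 = 283/(6*(8 - 1*2)) - 43124 = 283/(6*(8 - 2)) - 43124 = (283/6)/6 - 43124 = (283/6)*(⅙) - 43124 = 283/36 - 43124 = -1552181/36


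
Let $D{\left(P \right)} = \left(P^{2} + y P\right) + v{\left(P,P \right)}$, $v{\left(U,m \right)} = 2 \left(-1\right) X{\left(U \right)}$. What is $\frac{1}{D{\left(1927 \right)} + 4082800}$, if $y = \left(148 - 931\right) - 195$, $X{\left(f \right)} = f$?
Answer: $\frac{1}{5907669} \approx 1.6927 \cdot 10^{-7}$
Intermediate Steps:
$v{\left(U,m \right)} = - 2 U$ ($v{\left(U,m \right)} = 2 \left(-1\right) U = - 2 U$)
$y = -978$ ($y = -783 - 195 = -978$)
$D{\left(P \right)} = P^{2} - 980 P$ ($D{\left(P \right)} = \left(P^{2} - 978 P\right) - 2 P = P^{2} - 980 P$)
$\frac{1}{D{\left(1927 \right)} + 4082800} = \frac{1}{1927 \left(-980 + 1927\right) + 4082800} = \frac{1}{1927 \cdot 947 + 4082800} = \frac{1}{1824869 + 4082800} = \frac{1}{5907669}$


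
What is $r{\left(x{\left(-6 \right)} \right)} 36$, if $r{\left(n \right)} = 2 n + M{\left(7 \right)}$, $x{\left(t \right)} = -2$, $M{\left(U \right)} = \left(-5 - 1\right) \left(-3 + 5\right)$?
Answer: $-576$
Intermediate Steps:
$M{\left(U \right)} = -12$ ($M{\left(U \right)} = \left(-6\right) 2 = -12$)
$r{\left(n \right)} = -12 + 2 n$ ($r{\left(n \right)} = 2 n - 12 = -12 + 2 n$)
$r{\left(x{\left(-6 \right)} \right)} 36 = \left(-12 + 2 \left(-2\right)\right) 36 = \left(-12 - 4\right) 36 = \left(-16\right) 36 = -576$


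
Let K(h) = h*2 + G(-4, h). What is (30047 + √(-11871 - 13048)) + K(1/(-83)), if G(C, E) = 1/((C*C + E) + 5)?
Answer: 4344378947/144586 + I*√24919 ≈ 30047.0 + 157.86*I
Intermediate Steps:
G(C, E) = 1/(5 + E + C²) (G(C, E) = 1/((C² + E) + 5) = 1/((E + C²) + 5) = 1/(5 + E + C²))
K(h) = 1/(21 + h) + 2*h (K(h) = h*2 + 1/(5 + h + (-4)²) = 2*h + 1/(5 + h + 16) = 2*h + 1/(21 + h) = 1/(21 + h) + 2*h)
(30047 + √(-11871 - 13048)) + K(1/(-83)) = (30047 + √(-11871 - 13048)) + (1 + 2*(21 + 1/(-83))/(-83))/(21 + 1/(-83)) = (30047 + √(-24919)) + (1 + 2*(-1/83)*(21 - 1/83))/(21 - 1/83) = (30047 + I*√24919) + (1 + 2*(-1/83)*(1742/83))/(1742/83) = (30047 + I*√24919) + 83*(1 - 3484/6889)/1742 = (30047 + I*√24919) + (83/1742)*(3405/6889) = (30047 + I*√24919) + 3405/144586 = 4344378947/144586 + I*√24919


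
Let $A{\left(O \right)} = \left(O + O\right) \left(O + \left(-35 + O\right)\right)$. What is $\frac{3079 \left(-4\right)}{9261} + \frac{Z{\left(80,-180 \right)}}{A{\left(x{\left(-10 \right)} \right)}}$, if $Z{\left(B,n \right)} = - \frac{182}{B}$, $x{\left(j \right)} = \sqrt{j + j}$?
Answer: $- \frac{71339161}{53713800} - \frac{637 i \sqrt{5}}{208800} \approx -1.3281 - 0.0068217 i$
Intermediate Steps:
$x{\left(j \right)} = \sqrt{2} \sqrt{j}$ ($x{\left(j \right)} = \sqrt{2 j} = \sqrt{2} \sqrt{j}$)
$A{\left(O \right)} = 2 O \left(-35 + 2 O\right)$
$\frac{3079 \left(-4\right)}{9261} + \frac{Z{\left(80,-180 \right)}}{A{\left(x{\left(-10 \right)} \right)}} = \frac{3079 \left(-4\right)}{9261} + \frac{\left(-182\right) \frac{1}{80}}{2 \sqrt{2} \sqrt{-10} \left(-35 + 2 \sqrt{2} \sqrt{-10}\right)} = \left(-12316\right) \frac{1}{9261} + \frac{\left(-182\right) \frac{1}{80}}{2 \sqrt{2} i \sqrt{10} \left(-35 + 2 \sqrt{2} i \sqrt{10}\right)} = - \frac{12316}{9261} - \frac{91}{40 \cdot 2 \cdot 2 i \sqrt{5} \left(-35 + 2 \cdot 2 i \sqrt{5}\right)} = - \frac{12316}{9261} - \frac{91}{40 \cdot 2 \cdot 2 i \sqrt{5} \left(-35 + 4 i \sqrt{5}\right)} = - \frac{12316}{9261} - \frac{91}{40 \cdot 4 i \sqrt{5} \left(-35 + 4 i \sqrt{5}\right)} = - \frac{12316}{9261} - \frac{91 \left(- \frac{i \sqrt{5}}{20 \left(-35 + 4 i \sqrt{5}\right)}\right)}{40} = - \frac{12316}{9261} + \frac{91 i \sqrt{5}}{800 \left(-35 + 4 i \sqrt{5}\right)}$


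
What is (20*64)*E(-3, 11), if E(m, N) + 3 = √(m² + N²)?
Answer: -3840 + 1280*√130 ≈ 10754.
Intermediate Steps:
E(m, N) = -3 + √(N² + m²) (E(m, N) = -3 + √(m² + N²) = -3 + √(N² + m²))
(20*64)*E(-3, 11) = (20*64)*(-3 + √(11² + (-3)²)) = 1280*(-3 + √(121 + 9)) = 1280*(-3 + √130) = -3840 + 1280*√130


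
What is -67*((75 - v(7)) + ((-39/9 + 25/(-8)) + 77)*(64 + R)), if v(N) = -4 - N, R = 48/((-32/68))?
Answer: 2055493/12 ≈ 1.7129e+5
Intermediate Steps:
R = -102 (R = 48/((-32*1/68)) = 48/(-8/17) = 48*(-17/8) = -102)
-67*((75 - v(7)) + ((-39/9 + 25/(-8)) + 77)*(64 + R)) = -67*((75 - (-4 - 1*7)) + ((-39/9 + 25/(-8)) + 77)*(64 - 102)) = -67*((75 - (-4 - 7)) + ((-39*⅑ + 25*(-⅛)) + 77)*(-38)) = -67*((75 - 1*(-11)) + ((-13/3 - 25/8) + 77)*(-38)) = -67*((75 + 11) + (-179/24 + 77)*(-38)) = -67*(86 + (1669/24)*(-38)) = -67*(86 - 31711/12) = -67*(-30679/12) = 2055493/12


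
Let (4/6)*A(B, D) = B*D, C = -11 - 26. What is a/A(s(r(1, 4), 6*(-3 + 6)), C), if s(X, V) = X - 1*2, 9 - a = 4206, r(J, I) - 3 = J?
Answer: 1399/37 ≈ 37.811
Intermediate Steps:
r(J, I) = 3 + J
a = -4197 (a = 9 - 1*4206 = 9 - 4206 = -4197)
C = -37
s(X, V) = -2 + X (s(X, V) = X - 2 = -2 + X)
A(B, D) = 3*B*D/2 (A(B, D) = 3*(B*D)/2 = 3*B*D/2)
a/A(s(r(1, 4), 6*(-3 + 6)), C) = -4197*(-2/(111*(-2 + (3 + 1)))) = -4197*(-2/(111*(-2 + 4))) = -4197/((3/2)*2*(-37)) = -4197/(-111) = -4197*(-1/111) = 1399/37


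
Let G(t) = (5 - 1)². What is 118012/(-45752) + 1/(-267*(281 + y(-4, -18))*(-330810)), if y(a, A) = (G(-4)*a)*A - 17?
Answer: -1844970080211761/715275320392080 ≈ -2.5794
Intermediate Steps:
G(t) = 16 (G(t) = 4² = 16)
y(a, A) = -17 + 16*A*a (y(a, A) = (16*a)*A - 17 = 16*A*a - 17 = -17 + 16*A*a)
118012/(-45752) + 1/(-267*(281 + y(-4, -18))*(-330810)) = 118012/(-45752) + 1/(-267*(281 + (-17 + 16*(-18)*(-4)))*(-330810)) = 118012*(-1/45752) - 1/330810/(-267*(281 + (-17 + 1152))) = -29503/11438 - 1/330810/(-267*(281 + 1135)) = -29503/11438 - 1/330810/(-267*1416) = -29503/11438 - 1/330810/(-378072) = -29503/11438 - 1/378072*(-1/330810) = -29503/11438 + 1/125069998320 = -1844970080211761/715275320392080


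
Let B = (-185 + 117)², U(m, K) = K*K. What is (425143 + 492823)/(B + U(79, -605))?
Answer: 31654/12781 ≈ 2.4766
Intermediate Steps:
U(m, K) = K²
B = 4624 (B = (-68)² = 4624)
(425143 + 492823)/(B + U(79, -605)) = (425143 + 492823)/(4624 + (-605)²) = 917966/(4624 + 366025) = 917966/370649 = 917966*(1/370649) = 31654/12781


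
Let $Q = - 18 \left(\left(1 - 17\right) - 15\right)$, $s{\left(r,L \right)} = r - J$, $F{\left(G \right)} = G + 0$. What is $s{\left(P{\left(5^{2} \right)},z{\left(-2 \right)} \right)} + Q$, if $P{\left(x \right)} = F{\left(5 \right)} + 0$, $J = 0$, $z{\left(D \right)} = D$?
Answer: $563$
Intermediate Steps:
$F{\left(G \right)} = G$
$P{\left(x \right)} = 5$ ($P{\left(x \right)} = 5 + 0 = 5$)
$s{\left(r,L \right)} = r$ ($s{\left(r,L \right)} = r - 0 = r + 0 = r$)
$Q = 558$ ($Q = - 18 \left(-16 - 15\right) = \left(-18\right) \left(-31\right) = 558$)
$s{\left(P{\left(5^{2} \right)},z{\left(-2 \right)} \right)} + Q = 5 + 558 = 563$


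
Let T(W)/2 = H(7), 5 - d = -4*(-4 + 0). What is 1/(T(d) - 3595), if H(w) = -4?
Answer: -1/3603 ≈ -0.00027755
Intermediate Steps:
d = -11 (d = 5 - (-4)*(-4 + 0) = 5 - (-4)*(-4) = 5 - 1*16 = 5 - 16 = -11)
T(W) = -8 (T(W) = 2*(-4) = -8)
1/(T(d) - 3595) = 1/(-8 - 3595) = 1/(-3603) = -1/3603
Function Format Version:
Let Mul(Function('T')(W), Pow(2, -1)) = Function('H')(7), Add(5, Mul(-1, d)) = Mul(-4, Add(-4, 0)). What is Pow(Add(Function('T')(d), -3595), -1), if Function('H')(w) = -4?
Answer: Rational(-1, 3603) ≈ -0.00027755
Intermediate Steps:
d = -11 (d = Add(5, Mul(-1, Mul(-4, Add(-4, 0)))) = Add(5, Mul(-1, Mul(-4, -4))) = Add(5, Mul(-1, 16)) = Add(5, -16) = -11)
Function('T')(W) = -8 (Function('T')(W) = Mul(2, -4) = -8)
Pow(Add(Function('T')(d), -3595), -1) = Pow(Add(-8, -3595), -1) = Pow(-3603, -1) = Rational(-1, 3603)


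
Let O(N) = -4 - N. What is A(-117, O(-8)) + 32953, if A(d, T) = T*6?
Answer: 32977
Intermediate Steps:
A(d, T) = 6*T
A(-117, O(-8)) + 32953 = 6*(-4 - 1*(-8)) + 32953 = 6*(-4 + 8) + 32953 = 6*4 + 32953 = 24 + 32953 = 32977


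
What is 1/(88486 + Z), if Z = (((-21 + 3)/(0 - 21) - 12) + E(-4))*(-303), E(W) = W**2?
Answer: 7/609100 ≈ 1.1492e-5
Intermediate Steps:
Z = -10302/7 (Z = (((-21 + 3)/(0 - 21) - 12) + (-4)**2)*(-303) = ((-18/(-21) - 12) + 16)*(-303) = ((-18*(-1/21) - 12) + 16)*(-303) = ((6/7 - 12) + 16)*(-303) = (-78/7 + 16)*(-303) = (34/7)*(-303) = -10302/7 ≈ -1471.7)
1/(88486 + Z) = 1/(88486 - 10302/7) = 1/(609100/7) = 7/609100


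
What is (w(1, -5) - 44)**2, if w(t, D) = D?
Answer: 2401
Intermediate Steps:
(w(1, -5) - 44)**2 = (-5 - 44)**2 = (-49)**2 = 2401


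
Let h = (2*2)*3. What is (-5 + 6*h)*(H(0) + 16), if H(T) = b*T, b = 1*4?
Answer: 1072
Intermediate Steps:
b = 4
H(T) = 4*T
h = 12 (h = 4*3 = 12)
(-5 + 6*h)*(H(0) + 16) = (-5 + 6*12)*(4*0 + 16) = (-5 + 72)*(0 + 16) = 67*16 = 1072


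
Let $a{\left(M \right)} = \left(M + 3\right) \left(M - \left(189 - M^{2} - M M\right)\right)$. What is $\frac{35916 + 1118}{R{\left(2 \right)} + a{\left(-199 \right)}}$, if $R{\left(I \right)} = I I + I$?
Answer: $- \frac{18517}{7723769} \approx -0.0023974$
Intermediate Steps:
$R{\left(I \right)} = I + I^{2}$ ($R{\left(I \right)} = I^{2} + I = I + I^{2}$)
$a{\left(M \right)} = \left(3 + M\right) \left(-189 + M + 2 M^{2}\right)$ ($a{\left(M \right)} = \left(3 + M\right) \left(M + \left(\left(M^{2} + M^{2}\right) - 189\right)\right) = \left(3 + M\right) \left(M + \left(2 M^{2} - 189\right)\right) = \left(3 + M\right) \left(M + \left(-189 + 2 M^{2}\right)\right) = \left(3 + M\right) \left(-189 + M + 2 M^{2}\right)$)
$\frac{35916 + 1118}{R{\left(2 \right)} + a{\left(-199 \right)}} = \frac{35916 + 1118}{2 \left(1 + 2\right) + \left(-567 - -37014 + 2 \left(-199\right)^{3} + 7 \left(-199\right)^{2}\right)} = \frac{37034}{2 \cdot 3 + \left(-567 + 37014 + 2 \left(-7880599\right) + 7 \cdot 39601\right)} = \frac{37034}{6 + \left(-567 + 37014 - 15761198 + 277207\right)} = \frac{37034}{6 - 15447544} = \frac{37034}{-15447538} = 37034 \left(- \frac{1}{15447538}\right) = - \frac{18517}{7723769}$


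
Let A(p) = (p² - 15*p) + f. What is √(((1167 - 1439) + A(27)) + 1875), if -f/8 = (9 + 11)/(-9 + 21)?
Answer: √17223/3 ≈ 43.745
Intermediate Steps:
f = -40/3 (f = -8*(9 + 11)/(-9 + 21) = -160/12 = -8*5/3 = -40/3 ≈ -13.333)
A(p) = -40/3 + p² - 15*p (A(p) = (p² - 15*p) - 40/3 = -40/3 + p² - 15*p)
√(((1167 - 1439) + A(27)) + 1875) = √(((1167 - 1439) + (-40/3 + 27² - 15*27)) + 1875) = √((-272 + (-40/3 + 729 - 405)) + 1875) = √((-272 + 932/3) + 1875) = √(116/3 + 1875) = √(5741/3) = √17223/3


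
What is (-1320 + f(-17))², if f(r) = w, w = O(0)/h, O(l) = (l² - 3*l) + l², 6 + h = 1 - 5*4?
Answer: 1742400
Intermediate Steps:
h = -25 (h = -6 + (1 - 5*4) = -6 + (1 - 20) = -6 - 19 = -25)
O(l) = -3*l + 2*l²
w = 0 (w = (0*(-3 + 2*0))/(-25) = (0*(-3 + 0))*(-1/25) = (0*(-3))*(-1/25) = 0*(-1/25) = 0)
f(r) = 0
(-1320 + f(-17))² = (-1320 + 0)² = (-1320)² = 1742400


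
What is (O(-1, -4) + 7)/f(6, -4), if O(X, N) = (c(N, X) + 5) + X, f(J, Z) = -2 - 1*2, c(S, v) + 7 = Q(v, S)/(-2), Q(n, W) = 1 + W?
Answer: -11/8 ≈ -1.3750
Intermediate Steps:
c(S, v) = -15/2 - S/2 (c(S, v) = -7 + (1 + S)/(-2) = -7 + (1 + S)*(-1/2) = -7 + (-1/2 - S/2) = -15/2 - S/2)
f(J, Z) = -4 (f(J, Z) = -2 - 2 = -4)
O(X, N) = -5/2 + X - N/2 (O(X, N) = ((-15/2 - N/2) + 5) + X = (-5/2 - N/2) + X = -5/2 + X - N/2)
(O(-1, -4) + 7)/f(6, -4) = ((-5/2 - 1 - 1/2*(-4)) + 7)/(-4) = -((-5/2 - 1 + 2) + 7)/4 = -(-3/2 + 7)/4 = -1/4*11/2 = -11/8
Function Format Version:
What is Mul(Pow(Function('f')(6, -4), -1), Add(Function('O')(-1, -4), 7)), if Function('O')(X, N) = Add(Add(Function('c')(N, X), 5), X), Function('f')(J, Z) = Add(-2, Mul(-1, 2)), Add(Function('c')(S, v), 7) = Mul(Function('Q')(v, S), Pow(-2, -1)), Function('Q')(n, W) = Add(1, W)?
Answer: Rational(-11, 8) ≈ -1.3750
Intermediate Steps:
Function('c')(S, v) = Add(Rational(-15, 2), Mul(Rational(-1, 2), S)) (Function('c')(S, v) = Add(-7, Mul(Add(1, S), Pow(-2, -1))) = Add(-7, Mul(Add(1, S), Rational(-1, 2))) = Add(-7, Add(Rational(-1, 2), Mul(Rational(-1, 2), S))) = Add(Rational(-15, 2), Mul(Rational(-1, 2), S)))
Function('f')(J, Z) = -4 (Function('f')(J, Z) = Add(-2, -2) = -4)
Function('O')(X, N) = Add(Rational(-5, 2), X, Mul(Rational(-1, 2), N)) (Function('O')(X, N) = Add(Add(Add(Rational(-15, 2), Mul(Rational(-1, 2), N)), 5), X) = Add(Add(Rational(-5, 2), Mul(Rational(-1, 2), N)), X) = Add(Rational(-5, 2), X, Mul(Rational(-1, 2), N)))
Mul(Pow(Function('f')(6, -4), -1), Add(Function('O')(-1, -4), 7)) = Mul(Pow(-4, -1), Add(Add(Rational(-5, 2), -1, Mul(Rational(-1, 2), -4)), 7)) = Mul(Rational(-1, 4), Add(Add(Rational(-5, 2), -1, 2), 7)) = Mul(Rational(-1, 4), Add(Rational(-3, 2), 7)) = Mul(Rational(-1, 4), Rational(11, 2)) = Rational(-11, 8)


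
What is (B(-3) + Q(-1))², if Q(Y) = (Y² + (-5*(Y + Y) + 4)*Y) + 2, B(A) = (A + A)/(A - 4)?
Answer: 5041/49 ≈ 102.88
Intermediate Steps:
B(A) = 2*A/(-4 + A) (B(A) = (2*A)/(-4 + A) = 2*A/(-4 + A))
Q(Y) = 2 + Y² + Y*(4 - 10*Y) (Q(Y) = (Y² + (-10*Y + 4)*Y) + 2 = (Y² + (4 - 10*Y)*Y) + 2 = (Y² + Y*(4 - 10*Y)) + 2 = 2 + Y² + Y*(4 - 10*Y))
(B(-3) + Q(-1))² = (2*(-3)/(-4 - 3) + (2 - 9*(-1)² + 4*(-1)))² = (2*(-3)/(-7) + (2 - 9*1 - 4))² = (2*(-3)*(-⅐) + (2 - 9 - 4))² = (6/7 - 11)² = (-71/7)² = 5041/49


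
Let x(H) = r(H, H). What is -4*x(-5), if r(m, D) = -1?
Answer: 4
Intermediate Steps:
x(H) = -1
-4*x(-5) = -4*(-1) = 4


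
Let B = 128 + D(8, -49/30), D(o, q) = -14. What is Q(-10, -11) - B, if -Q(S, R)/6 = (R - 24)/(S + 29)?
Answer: -1956/19 ≈ -102.95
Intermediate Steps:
Q(S, R) = -6*(-24 + R)/(29 + S) (Q(S, R) = -6*(R - 24)/(S + 29) = -6*(-24 + R)/(29 + S))
B = 114 (B = 128 - 14 = 114)
Q(-10, -11) - B = 6*(24 - 1*(-11))/(29 - 10) - 1*114 = 6*(24 + 11)/19 - 114 = 6*(1/19)*35 - 114 = 210/19 - 114 = -1956/19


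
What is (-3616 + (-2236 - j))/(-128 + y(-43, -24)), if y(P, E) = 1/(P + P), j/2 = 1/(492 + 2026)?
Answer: 633619534/13860331 ≈ 45.715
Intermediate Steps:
j = 1/1259 (j = 2/(492 + 2026) = 2/2518 = 2*(1/2518) = 1/1259 ≈ 0.00079428)
y(P, E) = 1/(2*P)
(-3616 + (-2236 - j))/(-128 + y(-43, -24)) = (-3616 + (-2236 - 1*1/1259))/(-128 + (1/2)/(-43)) = (-3616 + (-2236 - 1/1259))/(-128 + (1/2)*(-1/43)) = (-3616 - 2815125/1259)/(-128 - 1/86) = -7367669/(1259*(-11009/86)) = -7367669/1259*(-86/11009) = 633619534/13860331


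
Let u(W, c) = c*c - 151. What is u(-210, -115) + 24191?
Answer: 37265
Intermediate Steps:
u(W, c) = -151 + c² (u(W, c) = c² - 151 = -151 + c²)
u(-210, -115) + 24191 = (-151 + (-115)²) + 24191 = (-151 + 13225) + 24191 = 13074 + 24191 = 37265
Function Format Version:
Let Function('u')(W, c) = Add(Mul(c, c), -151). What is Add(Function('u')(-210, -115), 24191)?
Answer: 37265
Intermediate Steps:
Function('u')(W, c) = Add(-151, Pow(c, 2)) (Function('u')(W, c) = Add(Pow(c, 2), -151) = Add(-151, Pow(c, 2)))
Add(Function('u')(-210, -115), 24191) = Add(Add(-151, Pow(-115, 2)), 24191) = Add(Add(-151, 13225), 24191) = Add(13074, 24191) = 37265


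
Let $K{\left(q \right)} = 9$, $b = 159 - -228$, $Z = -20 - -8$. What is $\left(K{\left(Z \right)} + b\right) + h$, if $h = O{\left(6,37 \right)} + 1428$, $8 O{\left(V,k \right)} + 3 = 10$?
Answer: $\frac{14599}{8} \approx 1824.9$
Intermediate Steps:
$O{\left(V,k \right)} = \frac{7}{8}$ ($O{\left(V,k \right)} = - \frac{3}{8} + \frac{1}{8} \cdot 10 = - \frac{3}{8} + \frac{5}{4} = \frac{7}{8}$)
$Z = -12$ ($Z = -20 + 8 = -12$)
$b = 387$ ($b = 159 + 228 = 387$)
$h = \frac{11431}{8}$ ($h = \frac{7}{8} + 1428 = \frac{11431}{8} \approx 1428.9$)
$\left(K{\left(Z \right)} + b\right) + h = \left(9 + 387\right) + \frac{11431}{8} = 396 + \frac{11431}{8} = \frac{14599}{8}$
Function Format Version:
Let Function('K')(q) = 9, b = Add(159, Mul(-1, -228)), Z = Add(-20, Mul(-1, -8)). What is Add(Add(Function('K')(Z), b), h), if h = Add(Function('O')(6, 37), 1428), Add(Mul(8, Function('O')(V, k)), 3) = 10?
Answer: Rational(14599, 8) ≈ 1824.9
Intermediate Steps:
Function('O')(V, k) = Rational(7, 8) (Function('O')(V, k) = Add(Rational(-3, 8), Mul(Rational(1, 8), 10)) = Add(Rational(-3, 8), Rational(5, 4)) = Rational(7, 8))
Z = -12 (Z = Add(-20, 8) = -12)
b = 387 (b = Add(159, 228) = 387)
h = Rational(11431, 8) (h = Add(Rational(7, 8), 1428) = Rational(11431, 8) ≈ 1428.9)
Add(Add(Function('K')(Z), b), h) = Add(Add(9, 387), Rational(11431, 8)) = Add(396, Rational(11431, 8)) = Rational(14599, 8)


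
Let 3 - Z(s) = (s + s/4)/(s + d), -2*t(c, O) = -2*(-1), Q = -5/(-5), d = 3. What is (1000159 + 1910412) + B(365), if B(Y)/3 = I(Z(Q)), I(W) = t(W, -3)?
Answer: 2910568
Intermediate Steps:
Q = 1 (Q = -5*(-⅕) = 1)
t(c, O) = -1 (t(c, O) = -(-1)*(-1) = -½*2 = -1)
Z(s) = 3 - 5*s/(4*(3 + s)) (Z(s) = 3 - (s + s/4)/(s + 3) = 3 - (s + s*(¼))/(3 + s) = 3 - (s + s/4)/(3 + s) = 3 - 5*s/4/(3 + s) = 3 - 5*s/(4*(3 + s)))
I(W) = -1
B(Y) = -3 (B(Y) = 3*(-1) = -3)
(1000159 + 1910412) + B(365) = (1000159 + 1910412) - 3 = 2910571 - 3 = 2910568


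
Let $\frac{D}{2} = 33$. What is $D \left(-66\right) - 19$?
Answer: $-4375$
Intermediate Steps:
$D = 66$ ($D = 2 \cdot 33 = 66$)
$D \left(-66\right) - 19 = 66 \left(-66\right) - 19 = -4356 - 19 = -4375$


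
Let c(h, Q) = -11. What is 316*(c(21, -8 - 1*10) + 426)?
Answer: 131140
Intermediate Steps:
316*(c(21, -8 - 1*10) + 426) = 316*(-11 + 426) = 316*415 = 131140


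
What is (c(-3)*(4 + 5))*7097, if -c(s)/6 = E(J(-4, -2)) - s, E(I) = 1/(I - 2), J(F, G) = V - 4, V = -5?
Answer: -12263616/11 ≈ -1.1149e+6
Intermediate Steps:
J(F, G) = -9 (J(F, G) = -5 - 4 = -9)
E(I) = 1/(-2 + I)
c(s) = 6/11 + 6*s (c(s) = -6*(1/(-2 - 9) - s) = -6*(1/(-11) - s) = -6*(-1/11 - s) = 6/11 + 6*s)
(c(-3)*(4 + 5))*7097 = ((6/11 + 6*(-3))*(4 + 5))*7097 = ((6/11 - 18)*9)*7097 = -192/11*9*7097 = -1728/11*7097 = -12263616/11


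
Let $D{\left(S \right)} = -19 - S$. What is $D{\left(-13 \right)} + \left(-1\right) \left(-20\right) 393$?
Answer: $7854$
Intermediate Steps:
$D{\left(-13 \right)} + \left(-1\right) \left(-20\right) 393 = \left(-19 - -13\right) + \left(-1\right) \left(-20\right) 393 = \left(-19 + 13\right) + 20 \cdot 393 = -6 + 7860 = 7854$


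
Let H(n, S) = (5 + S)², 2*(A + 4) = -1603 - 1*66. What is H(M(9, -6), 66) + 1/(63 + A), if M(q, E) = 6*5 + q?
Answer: 7818589/1551 ≈ 5041.0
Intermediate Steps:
A = -1677/2 (A = -4 + (-1603 - 1*66)/2 = -4 + (-1603 - 66)/2 = -4 + (½)*(-1669) = -4 - 1669/2 = -1677/2 ≈ -838.50)
M(q, E) = 30 + q
H(M(9, -6), 66) + 1/(63 + A) = (5 + 66)² + 1/(63 - 1677/2) = 71² + 1/(-1551/2) = 5041 - 2/1551 = 7818589/1551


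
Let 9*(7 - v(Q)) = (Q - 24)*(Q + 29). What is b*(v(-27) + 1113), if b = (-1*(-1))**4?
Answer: 3394/3 ≈ 1131.3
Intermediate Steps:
b = 1 (b = 1**4 = 1)
v(Q) = 7 - (-24 + Q)*(29 + Q)/9 (v(Q) = 7 - (Q - 24)*(Q + 29)/9 = 7 - (-24 + Q)*(29 + Q)/9)
b*(v(-27) + 1113) = 1*((253/3 - 5/9*(-27) - 1/9*(-27)**2) + 1113) = 1*((253/3 + 15 - 1/9*729) + 1113) = 1*((253/3 + 15 - 81) + 1113) = 1*(55/3 + 1113) = 1*(3394/3) = 3394/3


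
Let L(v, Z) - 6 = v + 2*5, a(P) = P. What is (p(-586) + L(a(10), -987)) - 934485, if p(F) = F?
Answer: -935045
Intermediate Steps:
L(v, Z) = 16 + v (L(v, Z) = 6 + (v + 2*5) = 6 + (v + 10) = 6 + (10 + v) = 16 + v)
(p(-586) + L(a(10), -987)) - 934485 = (-586 + (16 + 10)) - 934485 = (-586 + 26) - 934485 = -560 - 934485 = -935045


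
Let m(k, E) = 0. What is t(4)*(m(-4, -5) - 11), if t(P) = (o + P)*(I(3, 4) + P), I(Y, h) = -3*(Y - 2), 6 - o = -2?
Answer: -132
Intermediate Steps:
o = 8 (o = 6 - 1*(-2) = 6 + 2 = 8)
I(Y, h) = 6 - 3*Y (I(Y, h) = -3*(-2 + Y) = 6 - 3*Y)
t(P) = (-3 + P)*(8 + P) (t(P) = (8 + P)*((6 - 3*3) + P) = (8 + P)*((6 - 9) + P) = (8 + P)*(-3 + P) = (-3 + P)*(8 + P))
t(4)*(m(-4, -5) - 11) = (-24 + 4**2 + 5*4)*(0 - 11) = (-24 + 16 + 20)*(-11) = 12*(-11) = -132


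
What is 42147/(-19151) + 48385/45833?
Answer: -1005102316/877747783 ≈ -1.1451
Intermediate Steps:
42147/(-19151) + 48385/45833 = 42147*(-1/19151) + 48385*(1/45833) = -42147/19151 + 48385/45833 = -1005102316/877747783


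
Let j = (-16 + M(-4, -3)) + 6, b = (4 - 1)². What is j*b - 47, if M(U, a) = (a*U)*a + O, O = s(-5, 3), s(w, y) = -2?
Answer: -479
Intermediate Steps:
O = -2
b = 9 (b = 3² = 9)
M(U, a) = -2 + U*a² (M(U, a) = (a*U)*a - 2 = (U*a)*a - 2 = U*a² - 2 = -2 + U*a²)
j = -48 (j = (-16 + (-2 - 4*(-3)²)) + 6 = (-16 + (-2 - 4*9)) + 6 = (-16 + (-2 - 36)) + 6 = (-16 - 38) + 6 = -54 + 6 = -48)
j*b - 47 = -48*9 - 47 = -432 - 47 = -479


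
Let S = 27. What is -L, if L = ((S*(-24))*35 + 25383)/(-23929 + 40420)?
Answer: -901/5497 ≈ -0.16391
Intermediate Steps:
L = 901/5497 (L = ((27*(-24))*35 + 25383)/(-23929 + 40420) = (-648*35 + 25383)/16491 = (-22680 + 25383)*(1/16491) = 2703*(1/16491) = 901/5497 ≈ 0.16391)
-L = -1*901/5497 = -901/5497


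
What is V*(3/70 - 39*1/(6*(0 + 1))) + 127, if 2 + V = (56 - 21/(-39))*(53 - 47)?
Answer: -932999/455 ≈ -2050.5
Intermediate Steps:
V = 4384/13 (V = -2 + (56 - 21/(-39))*(53 - 47) = -2 + (56 - 21*(-1/39))*6 = -2 + (56 + 7/13)*6 = -2 + (735/13)*6 = -2 + 4410/13 = 4384/13 ≈ 337.23)
V*(3/70 - 39*1/(6*(0 + 1))) + 127 = 4384*(3/70 - 39*1/(6*(0 + 1)))/13 + 127 = 4384*(3*(1/70) - 39/(1*6))/13 + 127 = 4384*(3/70 - 39/6)/13 + 127 = 4384*(3/70 - 39*1/6)/13 + 127 = 4384*(3/70 - 13/2)/13 + 127 = (4384/13)*(-226/35) + 127 = -990784/455 + 127 = -932999/455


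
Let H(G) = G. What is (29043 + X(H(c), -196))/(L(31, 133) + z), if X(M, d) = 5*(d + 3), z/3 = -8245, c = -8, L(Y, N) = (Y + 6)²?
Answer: -14039/11683 ≈ -1.2017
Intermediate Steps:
L(Y, N) = (6 + Y)²
z = -24735 (z = 3*(-8245) = -24735)
X(M, d) = 15 + 5*d (X(M, d) = 5*(3 + d) = 15 + 5*d)
(29043 + X(H(c), -196))/(L(31, 133) + z) = (29043 + (15 + 5*(-196)))/((6 + 31)² - 24735) = (29043 + (15 - 980))/(37² - 24735) = (29043 - 965)/(1369 - 24735) = 28078/(-23366) = 28078*(-1/23366) = -14039/11683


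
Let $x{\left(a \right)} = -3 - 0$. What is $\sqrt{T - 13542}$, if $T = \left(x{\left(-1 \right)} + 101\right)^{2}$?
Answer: $i \sqrt{3938} \approx 62.753 i$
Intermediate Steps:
$x{\left(a \right)} = -3$ ($x{\left(a \right)} = -3 + 0 = -3$)
$T = 9604$ ($T = \left(-3 + 101\right)^{2} = 98^{2} = 9604$)
$\sqrt{T - 13542} = \sqrt{9604 - 13542} = \sqrt{-3938} = i \sqrt{3938}$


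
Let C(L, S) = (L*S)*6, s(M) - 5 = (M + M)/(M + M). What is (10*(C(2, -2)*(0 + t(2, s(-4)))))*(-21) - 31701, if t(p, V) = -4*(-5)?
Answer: 69099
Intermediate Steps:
s(M) = 6 (s(M) = 5 + (M + M)/(M + M) = 5 + (2*M)/((2*M)) = 5 + (2*M)*(1/(2*M)) = 5 + 1 = 6)
t(p, V) = 20
C(L, S) = 6*L*S
(10*(C(2, -2)*(0 + t(2, s(-4)))))*(-21) - 31701 = (10*((6*2*(-2))*(0 + 20)))*(-21) - 31701 = (10*(-24*20))*(-21) - 31701 = (10*(-480))*(-21) - 31701 = -4800*(-21) - 31701 = 100800 - 31701 = 69099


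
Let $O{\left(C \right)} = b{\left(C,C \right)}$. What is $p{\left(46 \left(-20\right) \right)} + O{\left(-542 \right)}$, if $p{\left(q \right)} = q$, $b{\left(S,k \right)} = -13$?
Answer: $-933$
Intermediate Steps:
$O{\left(C \right)} = -13$
$p{\left(46 \left(-20\right) \right)} + O{\left(-542 \right)} = 46 \left(-20\right) - 13 = -920 - 13 = -933$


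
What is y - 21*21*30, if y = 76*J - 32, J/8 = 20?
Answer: -1102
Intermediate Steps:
J = 160 (J = 8*20 = 160)
y = 12128 (y = 76*160 - 32 = 12160 - 32 = 12128)
y - 21*21*30 = 12128 - 21*21*30 = 12128 - 441*30 = 12128 - 13230 = -1102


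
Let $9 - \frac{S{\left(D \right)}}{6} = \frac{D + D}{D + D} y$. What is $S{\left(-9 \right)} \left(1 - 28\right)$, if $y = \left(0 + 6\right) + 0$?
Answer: $-486$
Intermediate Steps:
$y = 6$ ($y = 6 + 0 = 6$)
$S{\left(D \right)} = 18$ ($S{\left(D \right)} = 54 - 6 \frac{D + D}{D + D} 6 = 54 - 6 \frac{2 D}{2 D} 6 = 54 - 6 \cdot 2 D \frac{1}{2 D} 6 = 54 - 6 \cdot 1 \cdot 6 = 54 - 36 = 18$)
$S{\left(-9 \right)} \left(1 - 28\right) = 18 \left(1 - 28\right) = 18 \left(-27\right) = -486$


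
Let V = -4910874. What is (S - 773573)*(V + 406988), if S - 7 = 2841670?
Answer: -9314504652144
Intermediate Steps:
S = 2841677 (S = 7 + 2841670 = 2841677)
(S - 773573)*(V + 406988) = (2841677 - 773573)*(-4910874 + 406988) = 2068104*(-4503886) = -9314504652144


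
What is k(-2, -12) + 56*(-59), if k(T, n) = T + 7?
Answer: -3299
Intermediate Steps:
k(T, n) = 7 + T
k(-2, -12) + 56*(-59) = (7 - 2) + 56*(-59) = 5 - 3304 = -3299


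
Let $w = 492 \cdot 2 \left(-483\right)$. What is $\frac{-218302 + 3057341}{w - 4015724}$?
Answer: $- \frac{2839039}{4490996} \approx -0.63216$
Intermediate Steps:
$w = -475272$ ($w = 984 \left(-483\right) = -475272$)
$\frac{-218302 + 3057341}{w - 4015724} = \frac{-218302 + 3057341}{-475272 - 4015724} = \frac{2839039}{-4490996} = 2839039 \left(- \frac{1}{4490996}\right) = - \frac{2839039}{4490996}$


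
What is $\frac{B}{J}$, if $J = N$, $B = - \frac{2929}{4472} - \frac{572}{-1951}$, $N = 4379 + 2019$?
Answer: $- \frac{3156495}{55821731056} \approx -5.6546 \cdot 10^{-5}$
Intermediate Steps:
$N = 6398$
$B = - \frac{3156495}{8724872}$ ($B = \left(-2929\right) \frac{1}{4472} - - \frac{572}{1951} = - \frac{2929}{4472} + \frac{572}{1951} = - \frac{3156495}{8724872} \approx -0.36178$)
$J = 6398$
$\frac{B}{J} = - \frac{3156495}{8724872 \cdot 6398} = \left(- \frac{3156495}{8724872}\right) \frac{1}{6398} = - \frac{3156495}{55821731056}$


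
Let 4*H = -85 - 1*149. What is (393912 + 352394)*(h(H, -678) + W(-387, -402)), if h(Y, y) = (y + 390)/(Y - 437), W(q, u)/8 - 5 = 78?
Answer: 491517131600/991 ≈ 4.9598e+8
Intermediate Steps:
W(q, u) = 664 (W(q, u) = 40 + 8*78 = 40 + 624 = 664)
H = -117/2 (H = (-85 - 1*149)/4 = (-85 - 149)/4 = (¼)*(-234) = -117/2 ≈ -58.500)
h(Y, y) = (390 + y)/(-437 + Y)
(393912 + 352394)*(h(H, -678) + W(-387, -402)) = (393912 + 352394)*((390 - 678)/(-437 - 117/2) + 664) = 746306*(-288/(-991/2) + 664) = 746306*(-2/991*(-288) + 664) = 746306*(576/991 + 664) = 746306*(658600/991) = 491517131600/991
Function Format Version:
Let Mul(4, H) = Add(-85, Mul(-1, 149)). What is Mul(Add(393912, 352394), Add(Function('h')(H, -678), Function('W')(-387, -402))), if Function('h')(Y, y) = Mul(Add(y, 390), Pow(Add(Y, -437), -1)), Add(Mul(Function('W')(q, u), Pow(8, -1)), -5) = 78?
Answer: Rational(491517131600, 991) ≈ 4.9598e+8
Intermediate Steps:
Function('W')(q, u) = 664 (Function('W')(q, u) = Add(40, Mul(8, 78)) = Add(40, 624) = 664)
H = Rational(-117, 2) (H = Mul(Rational(1, 4), Add(-85, Mul(-1, 149))) = Mul(Rational(1, 4), Add(-85, -149)) = Mul(Rational(1, 4), -234) = Rational(-117, 2) ≈ -58.500)
Function('h')(Y, y) = Mul(Pow(Add(-437, Y), -1), Add(390, y)) (Function('h')(Y, y) = Mul(Add(390, y), Pow(Add(-437, Y), -1)) = Mul(Pow(Add(-437, Y), -1), Add(390, y)))
Mul(Add(393912, 352394), Add(Function('h')(H, -678), Function('W')(-387, -402))) = Mul(Add(393912, 352394), Add(Mul(Pow(Add(-437, Rational(-117, 2)), -1), Add(390, -678)), 664)) = Mul(746306, Add(Mul(Pow(Rational(-991, 2), -1), -288), 664)) = Mul(746306, Add(Mul(Rational(-2, 991), -288), 664)) = Mul(746306, Add(Rational(576, 991), 664)) = Mul(746306, Rational(658600, 991)) = Rational(491517131600, 991)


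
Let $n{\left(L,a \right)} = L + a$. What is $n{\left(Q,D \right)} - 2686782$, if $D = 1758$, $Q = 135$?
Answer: $-2684889$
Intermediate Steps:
$n{\left(Q,D \right)} - 2686782 = \left(135 + 1758\right) - 2686782 = 1893 - 2686782 = -2684889$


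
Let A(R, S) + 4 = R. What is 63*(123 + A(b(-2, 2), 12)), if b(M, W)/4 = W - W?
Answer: 7497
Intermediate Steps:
b(M, W) = 0 (b(M, W) = 4*(W - W) = 4*0 = 0)
A(R, S) = -4 + R
63*(123 + A(b(-2, 2), 12)) = 63*(123 + (-4 + 0)) = 63*(123 - 4) = 63*119 = 7497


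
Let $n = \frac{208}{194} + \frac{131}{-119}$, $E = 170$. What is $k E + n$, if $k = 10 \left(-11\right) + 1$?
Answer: $- \frac{213892121}{11543} \approx -18530.0$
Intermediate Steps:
$n = - \frac{331}{11543}$ ($n = 208 \cdot \frac{1}{194} + 131 \left(- \frac{1}{119}\right) = \frac{104}{97} - \frac{131}{119} = - \frac{331}{11543} \approx -0.028675$)
$k = -109$ ($k = -110 + 1 = -109$)
$k E + n = \left(-109\right) 170 - \frac{331}{11543} = -18530 - \frac{331}{11543} = - \frac{213892121}{11543}$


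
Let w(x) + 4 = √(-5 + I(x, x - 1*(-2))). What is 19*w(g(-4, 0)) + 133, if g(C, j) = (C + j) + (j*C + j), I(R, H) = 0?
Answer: 57 + 19*I*√5 ≈ 57.0 + 42.485*I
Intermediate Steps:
g(C, j) = C + 2*j + C*j (g(C, j) = (C + j) + (C*j + j) = (C + j) + (j + C*j) = C + 2*j + C*j)
w(x) = -4 + I*√5 (w(x) = -4 + √(-5 + 0) = -4 + √(-5) = -4 + I*√5)
19*w(g(-4, 0)) + 133 = 19*(-4 + I*√5) + 133 = (-76 + 19*I*√5) + 133 = 57 + 19*I*√5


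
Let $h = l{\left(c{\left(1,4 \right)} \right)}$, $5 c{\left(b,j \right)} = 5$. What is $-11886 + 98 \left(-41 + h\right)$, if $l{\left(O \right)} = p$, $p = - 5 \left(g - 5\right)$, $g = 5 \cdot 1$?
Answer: $-15904$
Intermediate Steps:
$g = 5$
$p = 0$ ($p = - 5 \left(5 - 5\right) = \left(-5\right) 0 = 0$)
$c{\left(b,j \right)} = 1$ ($c{\left(b,j \right)} = \frac{1}{5} \cdot 5 = 1$)
$l{\left(O \right)} = 0$
$h = 0$
$-11886 + 98 \left(-41 + h\right) = -11886 + 98 \left(-41 + 0\right) = -11886 + 98 \left(-41\right) = -11886 - 4018 = -15904$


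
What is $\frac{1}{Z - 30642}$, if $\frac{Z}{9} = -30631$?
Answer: $- \frac{1}{306321} \approx -3.2645 \cdot 10^{-6}$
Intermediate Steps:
$Z = -275679$ ($Z = 9 \left(-30631\right) = -275679$)
$\frac{1}{Z - 30642} = \frac{1}{-275679 - 30642} = \frac{1}{-306321} = - \frac{1}{306321}$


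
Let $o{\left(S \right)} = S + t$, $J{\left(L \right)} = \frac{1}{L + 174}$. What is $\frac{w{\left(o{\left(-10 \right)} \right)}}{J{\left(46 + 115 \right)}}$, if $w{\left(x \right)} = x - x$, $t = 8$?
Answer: $0$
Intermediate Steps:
$J{\left(L \right)} = \frac{1}{174 + L}$
$o{\left(S \right)} = 8 + S$ ($o{\left(S \right)} = S + 8 = 8 + S$)
$w{\left(x \right)} = 0$
$\frac{w{\left(o{\left(-10 \right)} \right)}}{J{\left(46 + 115 \right)}} = \frac{0}{\frac{1}{174 + \left(46 + 115\right)}} = \frac{0}{\frac{1}{174 + 161}} = \frac{0}{\frac{1}{335}} = 0 \frac{1}{\frac{1}{335}} = 0 \cdot 335 = 0$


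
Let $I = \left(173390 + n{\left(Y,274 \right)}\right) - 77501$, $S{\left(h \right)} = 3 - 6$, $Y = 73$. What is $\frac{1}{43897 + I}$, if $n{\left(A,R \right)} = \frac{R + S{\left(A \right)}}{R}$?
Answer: $\frac{274}{38301635} \approx 7.1537 \cdot 10^{-6}$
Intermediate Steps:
$S{\left(h \right)} = -3$
$n{\left(A,R \right)} = \frac{-3 + R}{R}$ ($n{\left(A,R \right)} = \frac{R - 3}{R} = \frac{-3 + R}{R}$)
$I = \frac{26273857}{274}$ ($I = \left(173390 + \frac{-3 + 274}{274}\right) - 77501 = \left(173390 + \frac{1}{274} \cdot 271\right) - 77501 = \left(173390 + \frac{271}{274}\right) - 77501 = \frac{47509131}{274} - 77501 = \frac{26273857}{274} \approx 95890.0$)
$\frac{1}{43897 + I} = \frac{1}{43897 + \frac{26273857}{274}} = \frac{1}{\frac{38301635}{274}} = \frac{274}{38301635}$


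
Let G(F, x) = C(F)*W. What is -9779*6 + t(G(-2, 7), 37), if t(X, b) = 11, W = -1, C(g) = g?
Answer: -58663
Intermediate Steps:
G(F, x) = -F (G(F, x) = F*(-1) = -F)
-9779*6 + t(G(-2, 7), 37) = -9779*6 + 11 = -1397*42 + 11 = -58674 + 11 = -58663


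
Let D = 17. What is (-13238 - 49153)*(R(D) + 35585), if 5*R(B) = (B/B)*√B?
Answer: -2220183735 - 62391*√17/5 ≈ -2.2202e+9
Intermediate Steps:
R(B) = √B/5 (R(B) = ((B/B)*√B)/5 = (1*√B)/5 = √B/5)
(-13238 - 49153)*(R(D) + 35585) = (-13238 - 49153)*(√17/5 + 35585) = -62391*(35585 + √17/5) = -2220183735 - 62391*√17/5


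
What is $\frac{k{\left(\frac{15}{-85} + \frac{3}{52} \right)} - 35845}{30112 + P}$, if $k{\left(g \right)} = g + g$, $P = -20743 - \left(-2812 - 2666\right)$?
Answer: $- \frac{15843595}{6562374} \approx -2.4143$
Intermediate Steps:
$P = -15265$ ($P = -20743 - \left(-2812 - 2666\right) = -20743 - -5478 = -20743 + 5478 = -15265$)
$k{\left(g \right)} = 2 g$
$\frac{k{\left(\frac{15}{-85} + \frac{3}{52} \right)} - 35845}{30112 + P} = \frac{2 \left(\frac{15}{-85} + \frac{3}{52}\right) - 35845}{30112 - 15265} = \frac{2 \left(15 \left(- \frac{1}{85}\right) + 3 \cdot \frac{1}{52}\right) - 35845}{14847} = \left(2 \left(- \frac{3}{17} + \frac{3}{52}\right) - 35845\right) \frac{1}{14847} = \left(2 \left(- \frac{105}{884}\right) - 35845\right) \frac{1}{14847} = \left(- \frac{105}{442} - 35845\right) \frac{1}{14847} = \left(- \frac{15843595}{442}\right) \frac{1}{14847} = - \frac{15843595}{6562374}$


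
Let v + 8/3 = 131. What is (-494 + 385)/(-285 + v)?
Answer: 327/470 ≈ 0.69574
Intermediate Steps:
v = 385/3 (v = -8/3 + 131 = 385/3 ≈ 128.33)
(-494 + 385)/(-285 + v) = (-494 + 385)/(-285 + 385/3) = -109/(-470/3) = -109*(-3/470) = 327/470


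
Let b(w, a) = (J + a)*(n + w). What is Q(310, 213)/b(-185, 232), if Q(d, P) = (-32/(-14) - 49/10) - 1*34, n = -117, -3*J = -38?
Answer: 7689/15516760 ≈ 0.00049553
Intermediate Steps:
J = 38/3 (J = -⅓*(-38) = 38/3 ≈ 12.667)
b(w, a) = (-117 + w)*(38/3 + a) (b(w, a) = (38/3 + a)*(-117 + w) = (-117 + w)*(38/3 + a))
Q(d, P) = -2563/70 (Q(d, P) = (-32*(-1/14) - 49*⅒) - 34 = (16/7 - 49/10) - 34 = -183/70 - 34 = -2563/70)
Q(310, 213)/b(-185, 232) = -2563/(70*(-1482 - 117*232 + (38/3)*(-185) + 232*(-185))) = -2563/(70*(-1482 - 27144 - 7030/3 - 42920)) = -2563/(70*(-221668/3)) = -2563/70*(-3/221668) = 7689/15516760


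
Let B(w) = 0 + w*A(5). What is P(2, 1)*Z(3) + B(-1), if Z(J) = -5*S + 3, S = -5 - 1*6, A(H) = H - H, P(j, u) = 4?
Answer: 232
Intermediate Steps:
A(H) = 0
S = -11 (S = -5 - 6 = -11)
Z(J) = 58 (Z(J) = -5*(-11) + 3 = 55 + 3 = 58)
B(w) = 0 (B(w) = 0 + w*0 = 0 + 0 = 0)
P(2, 1)*Z(3) + B(-1) = 4*58 + 0 = 232 + 0 = 232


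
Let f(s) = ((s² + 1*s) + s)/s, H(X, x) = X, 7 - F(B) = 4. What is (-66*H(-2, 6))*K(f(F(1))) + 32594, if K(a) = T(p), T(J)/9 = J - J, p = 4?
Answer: 32594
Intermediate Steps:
F(B) = 3 (F(B) = 7 - 1*4 = 7 - 4 = 3)
T(J) = 0 (T(J) = 9*(J - J) = 9*0 = 0)
f(s) = (s² + 2*s)/s (f(s) = ((s² + s) + s)/s = ((s + s²) + s)/s = (s² + 2*s)/s)
K(a) = 0
(-66*H(-2, 6))*K(f(F(1))) + 32594 = -66*(-2)*0 + 32594 = 132*0 + 32594 = 0 + 32594 = 32594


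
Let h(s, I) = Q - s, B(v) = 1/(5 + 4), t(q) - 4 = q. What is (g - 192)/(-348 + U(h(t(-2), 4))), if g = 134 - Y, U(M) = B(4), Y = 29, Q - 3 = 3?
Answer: 783/3131 ≈ 0.25008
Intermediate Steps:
Q = 6 (Q = 3 + 3 = 6)
t(q) = 4 + q
B(v) = ⅑ (B(v) = 1/9 = ⅑)
h(s, I) = 6 - s
U(M) = ⅑
g = 105 (g = 134 - 1*29 = 134 - 29 = 105)
(g - 192)/(-348 + U(h(t(-2), 4))) = (105 - 192)/(-348 + ⅑) = -87/(-3131/9) = -87*(-9/3131) = 783/3131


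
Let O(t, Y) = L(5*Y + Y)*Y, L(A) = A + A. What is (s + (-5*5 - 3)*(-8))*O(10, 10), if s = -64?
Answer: 192000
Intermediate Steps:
L(A) = 2*A
O(t, Y) = 12*Y**2 (O(t, Y) = (2*(5*Y + Y))*Y = (2*(6*Y))*Y = (12*Y)*Y = 12*Y**2)
(s + (-5*5 - 3)*(-8))*O(10, 10) = (-64 + (-5*5 - 3)*(-8))*(12*10**2) = (-64 + (-25 - 3)*(-8))*(12*100) = (-64 - 28*(-8))*1200 = (-64 + 224)*1200 = 160*1200 = 192000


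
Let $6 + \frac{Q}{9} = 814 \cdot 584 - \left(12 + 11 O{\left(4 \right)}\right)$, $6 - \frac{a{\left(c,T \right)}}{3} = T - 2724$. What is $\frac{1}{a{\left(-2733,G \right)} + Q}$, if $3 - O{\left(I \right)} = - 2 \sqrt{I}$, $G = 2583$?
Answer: $\frac{1}{4277970} \approx 2.3376 \cdot 10^{-7}$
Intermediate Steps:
$O{\left(I \right)} = 3 + 2 \sqrt{I}$ ($O{\left(I \right)} = 3 - - 2 \sqrt{I} = 3 + 2 \sqrt{I}$)
$a{\left(c,T \right)} = 8190 - 3 T$ ($a{\left(c,T \right)} = 18 - 3 \left(T - 2724\right) = 18 - 3 \left(-2724 + T\right) = 18 - \left(-8172 + 3 T\right) = 8190 - 3 T$)
$Q = 4277529$ ($Q = -54 + 9 \left(814 \cdot 584 - \left(12 + 11 \left(3 + 2 \sqrt{4}\right)\right)\right) = -54 + 9 \left(475376 - \left(12 + 11 \left(3 + 2 \cdot 2\right)\right)\right) = -54 + 9 \left(475376 - \left(12 + 11 \left(3 + 4\right)\right)\right) = -54 + 9 \left(475376 - 89\right) = -54 + 9 \cdot 475287 = -54 + 4277583 = 4277529$)
$\frac{1}{a{\left(-2733,G \right)} + Q} = \frac{1}{\left(8190 - 7749\right) + 4277529} = \frac{1}{441 + 4277529} = \frac{1}{4277970}$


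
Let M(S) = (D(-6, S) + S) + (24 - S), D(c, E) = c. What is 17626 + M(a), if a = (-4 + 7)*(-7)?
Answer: 17644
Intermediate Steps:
a = -21 (a = 3*(-7) = -21)
M(S) = 18 (M(S) = (-6 + S) + (24 - S) = 18)
17626 + M(a) = 17626 + 18 = 17644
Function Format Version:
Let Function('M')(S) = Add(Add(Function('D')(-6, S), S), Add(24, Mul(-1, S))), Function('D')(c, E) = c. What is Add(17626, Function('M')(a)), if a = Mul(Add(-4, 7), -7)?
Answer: 17644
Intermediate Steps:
a = -21 (a = Mul(3, -7) = -21)
Function('M')(S) = 18 (Function('M')(S) = Add(Add(-6, S), Add(24, Mul(-1, S))) = 18)
Add(17626, Function('M')(a)) = Add(17626, 18) = 17644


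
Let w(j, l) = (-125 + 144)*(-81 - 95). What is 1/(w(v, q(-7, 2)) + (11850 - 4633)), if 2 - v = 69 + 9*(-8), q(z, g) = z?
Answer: 1/3873 ≈ 0.00025820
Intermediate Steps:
v = 5 (v = 2 - (69 + 9*(-8)) = 2 - (69 - 72) = 2 - 1*(-3) = 2 + 3 = 5)
w(j, l) = -3344 (w(j, l) = 19*(-176) = -3344)
1/(w(v, q(-7, 2)) + (11850 - 4633)) = 1/(-3344 + (11850 - 4633)) = 1/(-3344 + 7217) = 1/3873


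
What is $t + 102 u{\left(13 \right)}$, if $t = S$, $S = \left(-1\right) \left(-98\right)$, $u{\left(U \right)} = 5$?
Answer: $608$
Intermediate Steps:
$S = 98$
$t = 98$
$t + 102 u{\left(13 \right)} = 98 + 102 \cdot 5 = 98 + 510 = 608$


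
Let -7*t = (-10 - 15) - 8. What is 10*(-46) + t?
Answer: -3187/7 ≈ -455.29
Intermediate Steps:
t = 33/7 (t = -((-10 - 15) - 8)/7 = -(-25 - 8)/7 = -⅐*(-33) = 33/7 ≈ 4.7143)
10*(-46) + t = 10*(-46) + 33/7 = -460 + 33/7 = -3187/7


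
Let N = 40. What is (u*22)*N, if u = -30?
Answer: -26400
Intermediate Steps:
(u*22)*N = -30*22*40 = -660*40 = -26400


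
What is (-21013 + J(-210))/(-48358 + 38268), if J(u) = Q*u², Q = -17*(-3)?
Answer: -2228087/10090 ≈ -220.82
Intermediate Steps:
Q = 51
J(u) = 51*u²
(-21013 + J(-210))/(-48358 + 38268) = (-21013 + 51*(-210)²)/(-48358 + 38268) = (-21013 + 51*44100)/(-10090) = (-21013 + 2249100)*(-1/10090) = 2228087*(-1/10090) = -2228087/10090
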